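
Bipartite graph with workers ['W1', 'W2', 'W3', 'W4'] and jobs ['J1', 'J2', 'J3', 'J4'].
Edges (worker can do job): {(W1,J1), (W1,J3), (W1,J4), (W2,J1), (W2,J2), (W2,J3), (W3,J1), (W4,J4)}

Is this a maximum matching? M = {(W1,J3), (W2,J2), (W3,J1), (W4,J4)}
Yes, size 4 is maximum

Proposed matching has size 4.
Maximum matching size for this graph: 4.

This is a maximum matching.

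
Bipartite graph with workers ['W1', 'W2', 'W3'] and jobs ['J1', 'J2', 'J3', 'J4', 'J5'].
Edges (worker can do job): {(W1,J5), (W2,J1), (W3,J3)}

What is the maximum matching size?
Maximum matching size = 3

Maximum matching: {(W1,J5), (W2,J1), (W3,J3)}
Size: 3

This assigns 3 workers to 3 distinct jobs.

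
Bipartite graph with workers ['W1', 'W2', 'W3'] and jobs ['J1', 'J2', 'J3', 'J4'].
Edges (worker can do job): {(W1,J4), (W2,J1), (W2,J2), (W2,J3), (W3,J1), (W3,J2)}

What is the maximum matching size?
Maximum matching size = 3

Maximum matching: {(W1,J4), (W2,J3), (W3,J2)}
Size: 3

This assigns 3 workers to 3 distinct jobs.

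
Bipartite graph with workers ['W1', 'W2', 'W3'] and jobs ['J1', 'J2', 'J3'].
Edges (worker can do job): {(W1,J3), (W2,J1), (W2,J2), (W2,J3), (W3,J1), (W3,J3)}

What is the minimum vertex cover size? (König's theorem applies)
Minimum vertex cover size = 3

By König's theorem: in bipartite graphs,
min vertex cover = max matching = 3

Maximum matching has size 3, so minimum vertex cover also has size 3.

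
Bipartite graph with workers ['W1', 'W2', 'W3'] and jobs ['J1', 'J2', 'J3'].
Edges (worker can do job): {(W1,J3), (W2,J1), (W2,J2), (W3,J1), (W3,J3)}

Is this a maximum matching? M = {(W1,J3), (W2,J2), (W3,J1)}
Yes, size 3 is maximum

Proposed matching has size 3.
Maximum matching size for this graph: 3.

This is a maximum matching.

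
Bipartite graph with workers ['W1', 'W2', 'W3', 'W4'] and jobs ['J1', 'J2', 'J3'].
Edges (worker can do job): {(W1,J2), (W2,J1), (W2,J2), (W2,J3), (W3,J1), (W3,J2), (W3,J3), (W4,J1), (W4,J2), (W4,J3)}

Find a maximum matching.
Matching: {(W2,J1), (W3,J2), (W4,J3)}

Maximum matching (size 3):
  W2 → J1
  W3 → J2
  W4 → J3

Each worker is assigned to at most one job, and each job to at most one worker.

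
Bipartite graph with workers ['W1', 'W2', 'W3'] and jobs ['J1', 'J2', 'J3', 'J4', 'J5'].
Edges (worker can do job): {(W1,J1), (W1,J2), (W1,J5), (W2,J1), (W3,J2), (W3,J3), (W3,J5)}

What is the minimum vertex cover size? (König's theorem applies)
Minimum vertex cover size = 3

By König's theorem: in bipartite graphs,
min vertex cover = max matching = 3

Maximum matching has size 3, so minimum vertex cover also has size 3.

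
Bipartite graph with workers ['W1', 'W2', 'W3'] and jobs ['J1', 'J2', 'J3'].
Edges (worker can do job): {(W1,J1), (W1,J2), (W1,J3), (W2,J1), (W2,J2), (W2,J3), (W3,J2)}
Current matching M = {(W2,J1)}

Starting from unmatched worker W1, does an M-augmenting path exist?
Yes: W1 → J2

An M-augmenting path alternates non-matching / matching edges, starting and ending at unmatched vertices.
Path: W1 → J2
(J2 is unmatched in M, so the path is augmenting.)
Flipping edges along this path would increase |M| from 1 to 2.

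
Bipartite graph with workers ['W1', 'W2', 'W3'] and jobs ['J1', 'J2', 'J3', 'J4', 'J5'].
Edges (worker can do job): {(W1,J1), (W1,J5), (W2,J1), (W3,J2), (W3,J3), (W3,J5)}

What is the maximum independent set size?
Maximum independent set = 5

By König's theorem:
- Min vertex cover = Max matching = 3
- Max independent set = Total vertices - Min vertex cover
- Max independent set = 8 - 3 = 5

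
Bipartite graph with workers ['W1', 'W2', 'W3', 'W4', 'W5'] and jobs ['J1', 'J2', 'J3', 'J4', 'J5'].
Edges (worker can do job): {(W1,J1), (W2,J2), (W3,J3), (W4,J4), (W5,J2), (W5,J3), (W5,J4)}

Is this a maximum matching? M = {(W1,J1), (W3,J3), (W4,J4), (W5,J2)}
Yes, size 4 is maximum

Proposed matching has size 4.
Maximum matching size for this graph: 4.

This is a maximum matching.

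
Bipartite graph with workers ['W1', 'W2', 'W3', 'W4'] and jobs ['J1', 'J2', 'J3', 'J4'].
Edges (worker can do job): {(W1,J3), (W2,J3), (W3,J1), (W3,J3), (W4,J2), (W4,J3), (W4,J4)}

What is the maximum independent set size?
Maximum independent set = 5

By König's theorem:
- Min vertex cover = Max matching = 3
- Max independent set = Total vertices - Min vertex cover
- Max independent set = 8 - 3 = 5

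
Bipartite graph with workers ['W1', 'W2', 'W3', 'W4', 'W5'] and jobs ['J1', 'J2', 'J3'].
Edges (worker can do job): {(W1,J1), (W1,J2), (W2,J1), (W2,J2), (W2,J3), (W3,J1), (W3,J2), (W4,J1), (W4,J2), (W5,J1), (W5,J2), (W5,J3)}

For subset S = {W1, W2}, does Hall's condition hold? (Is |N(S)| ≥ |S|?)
Yes: |N(S)| = 3, |S| = 2

Subset S = {W1, W2}
Neighbors N(S) = {J1, J2, J3}

|N(S)| = 3, |S| = 2
Hall's condition: |N(S)| ≥ |S| is satisfied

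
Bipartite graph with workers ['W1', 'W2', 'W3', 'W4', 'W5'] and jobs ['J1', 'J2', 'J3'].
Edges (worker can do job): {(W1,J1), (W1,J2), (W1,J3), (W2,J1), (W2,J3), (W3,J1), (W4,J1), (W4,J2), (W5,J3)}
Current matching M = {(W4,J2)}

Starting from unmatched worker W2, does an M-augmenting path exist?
Yes: W2 → J1

An M-augmenting path alternates non-matching / matching edges, starting and ending at unmatched vertices.
Path: W2 → J1
(J1 is unmatched in M, so the path is augmenting.)
Flipping edges along this path would increase |M| from 1 to 2.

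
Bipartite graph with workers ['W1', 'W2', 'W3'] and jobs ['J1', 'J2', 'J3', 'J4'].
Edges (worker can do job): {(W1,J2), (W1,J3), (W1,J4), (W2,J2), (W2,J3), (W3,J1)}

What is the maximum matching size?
Maximum matching size = 3

Maximum matching: {(W1,J2), (W2,J3), (W3,J1)}
Size: 3

This assigns 3 workers to 3 distinct jobs.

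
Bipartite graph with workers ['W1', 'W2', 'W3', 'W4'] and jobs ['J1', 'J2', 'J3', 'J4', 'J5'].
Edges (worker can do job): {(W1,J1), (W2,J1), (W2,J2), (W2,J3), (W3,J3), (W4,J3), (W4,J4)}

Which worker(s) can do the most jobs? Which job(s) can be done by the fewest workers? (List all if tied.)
Most versatile: W2 (3 jobs); Least covered: J5 (0 workers)

Worker degrees (jobs they can do): W1:1, W2:3, W3:1, W4:2
Job degrees (workers who can do it): J1:2, J2:1, J3:3, J4:1, J5:0

Maximum worker degree is 3, achieved by: W2
Minimum job degree is 0, achieved by: J5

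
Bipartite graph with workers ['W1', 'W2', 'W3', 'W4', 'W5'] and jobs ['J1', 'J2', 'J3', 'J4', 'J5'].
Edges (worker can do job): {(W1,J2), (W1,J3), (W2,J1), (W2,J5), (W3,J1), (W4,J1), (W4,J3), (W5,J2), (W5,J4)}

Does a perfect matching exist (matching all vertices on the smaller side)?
Yes, perfect matching exists (size 5)

Perfect matching: {(W1,J2), (W2,J5), (W3,J1), (W4,J3), (W5,J4)}
All 5 vertices on the smaller side are matched.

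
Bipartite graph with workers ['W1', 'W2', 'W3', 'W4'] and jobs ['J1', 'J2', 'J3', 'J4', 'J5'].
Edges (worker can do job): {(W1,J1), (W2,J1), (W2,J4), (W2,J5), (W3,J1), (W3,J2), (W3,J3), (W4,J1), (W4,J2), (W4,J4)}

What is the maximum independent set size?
Maximum independent set = 5

By König's theorem:
- Min vertex cover = Max matching = 4
- Max independent set = Total vertices - Min vertex cover
- Max independent set = 9 - 4 = 5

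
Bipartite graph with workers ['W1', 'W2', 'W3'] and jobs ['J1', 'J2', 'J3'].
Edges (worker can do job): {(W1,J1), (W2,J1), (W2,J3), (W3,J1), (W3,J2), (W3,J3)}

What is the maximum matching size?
Maximum matching size = 3

Maximum matching: {(W1,J1), (W2,J3), (W3,J2)}
Size: 3

This assigns 3 workers to 3 distinct jobs.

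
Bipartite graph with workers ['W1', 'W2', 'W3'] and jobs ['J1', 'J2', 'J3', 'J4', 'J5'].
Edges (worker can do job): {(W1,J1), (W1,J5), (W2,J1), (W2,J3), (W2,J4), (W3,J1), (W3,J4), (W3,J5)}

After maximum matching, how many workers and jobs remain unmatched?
Unmatched: 0 workers, 2 jobs

Maximum matching size: 3
Workers: 3 total, 3 matched, 0 unmatched
Jobs: 5 total, 3 matched, 2 unmatched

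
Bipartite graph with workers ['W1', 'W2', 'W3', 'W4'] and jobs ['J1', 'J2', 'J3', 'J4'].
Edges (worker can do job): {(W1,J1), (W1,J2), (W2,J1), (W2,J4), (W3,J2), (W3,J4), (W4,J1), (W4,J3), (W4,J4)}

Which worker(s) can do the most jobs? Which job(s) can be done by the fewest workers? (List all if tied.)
Most versatile: W4 (3 jobs); Least covered: J3 (1 workers)

Worker degrees (jobs they can do): W1:2, W2:2, W3:2, W4:3
Job degrees (workers who can do it): J1:3, J2:2, J3:1, J4:3

Maximum worker degree is 3, achieved by: W4
Minimum job degree is 1, achieved by: J3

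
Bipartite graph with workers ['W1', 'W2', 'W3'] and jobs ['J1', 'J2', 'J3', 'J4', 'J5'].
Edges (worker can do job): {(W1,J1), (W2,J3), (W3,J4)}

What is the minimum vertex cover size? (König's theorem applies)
Minimum vertex cover size = 3

By König's theorem: in bipartite graphs,
min vertex cover = max matching = 3

Maximum matching has size 3, so minimum vertex cover also has size 3.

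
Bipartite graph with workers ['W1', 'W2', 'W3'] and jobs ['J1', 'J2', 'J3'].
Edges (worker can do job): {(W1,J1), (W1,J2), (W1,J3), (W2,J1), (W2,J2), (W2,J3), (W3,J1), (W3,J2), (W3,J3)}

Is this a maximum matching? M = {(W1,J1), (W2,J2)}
No, size 2 is not maximum

Proposed matching has size 2.
Maximum matching size for this graph: 3.

This is NOT maximum - can be improved to size 3.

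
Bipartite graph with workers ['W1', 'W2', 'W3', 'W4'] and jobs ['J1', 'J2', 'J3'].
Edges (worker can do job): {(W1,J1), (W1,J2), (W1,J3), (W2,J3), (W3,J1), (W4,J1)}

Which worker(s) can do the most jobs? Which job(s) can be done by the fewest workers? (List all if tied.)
Most versatile: W1 (3 jobs); Least covered: J2 (1 workers)

Worker degrees (jobs they can do): W1:3, W2:1, W3:1, W4:1
Job degrees (workers who can do it): J1:3, J2:1, J3:2

Maximum worker degree is 3, achieved by: W1
Minimum job degree is 1, achieved by: J2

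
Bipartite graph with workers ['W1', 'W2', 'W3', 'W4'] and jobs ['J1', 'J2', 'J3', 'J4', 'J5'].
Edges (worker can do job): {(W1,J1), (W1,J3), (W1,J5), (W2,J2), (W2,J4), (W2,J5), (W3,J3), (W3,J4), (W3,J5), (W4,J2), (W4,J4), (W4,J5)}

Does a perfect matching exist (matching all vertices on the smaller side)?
Yes, perfect matching exists (size 4)

Perfect matching: {(W1,J3), (W2,J2), (W3,J5), (W4,J4)}
All 4 vertices on the smaller side are matched.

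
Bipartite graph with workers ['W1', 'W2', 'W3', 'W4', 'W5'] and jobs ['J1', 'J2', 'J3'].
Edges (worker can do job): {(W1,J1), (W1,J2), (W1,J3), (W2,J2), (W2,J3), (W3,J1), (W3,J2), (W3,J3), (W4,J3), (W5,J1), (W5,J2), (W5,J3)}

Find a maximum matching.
Matching: {(W1,J2), (W3,J3), (W5,J1)}

Maximum matching (size 3):
  W1 → J2
  W3 → J3
  W5 → J1

Each worker is assigned to at most one job, and each job to at most one worker.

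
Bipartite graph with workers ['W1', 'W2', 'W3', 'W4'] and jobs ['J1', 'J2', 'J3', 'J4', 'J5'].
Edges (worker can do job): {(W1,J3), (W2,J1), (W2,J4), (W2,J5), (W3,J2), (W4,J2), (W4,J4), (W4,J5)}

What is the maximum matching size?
Maximum matching size = 4

Maximum matching: {(W1,J3), (W2,J5), (W3,J2), (W4,J4)}
Size: 4

This assigns 4 workers to 4 distinct jobs.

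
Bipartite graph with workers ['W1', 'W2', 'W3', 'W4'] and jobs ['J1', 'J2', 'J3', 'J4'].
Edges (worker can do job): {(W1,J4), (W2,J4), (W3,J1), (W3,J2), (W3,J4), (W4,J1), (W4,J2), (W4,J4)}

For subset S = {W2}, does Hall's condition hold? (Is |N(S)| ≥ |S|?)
Yes: |N(S)| = 1, |S| = 1

Subset S = {W2}
Neighbors N(S) = {J4}

|N(S)| = 1, |S| = 1
Hall's condition: |N(S)| ≥ |S| is satisfied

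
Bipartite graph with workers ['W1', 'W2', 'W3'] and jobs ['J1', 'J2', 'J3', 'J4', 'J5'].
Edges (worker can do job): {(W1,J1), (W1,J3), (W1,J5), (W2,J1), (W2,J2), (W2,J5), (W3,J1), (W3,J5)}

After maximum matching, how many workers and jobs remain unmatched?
Unmatched: 0 workers, 2 jobs

Maximum matching size: 3
Workers: 3 total, 3 matched, 0 unmatched
Jobs: 5 total, 3 matched, 2 unmatched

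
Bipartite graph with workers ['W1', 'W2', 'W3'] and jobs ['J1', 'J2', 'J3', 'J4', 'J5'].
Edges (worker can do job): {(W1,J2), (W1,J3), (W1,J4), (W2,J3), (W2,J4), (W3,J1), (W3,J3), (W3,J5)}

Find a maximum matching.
Matching: {(W1,J2), (W2,J3), (W3,J1)}

Maximum matching (size 3):
  W1 → J2
  W2 → J3
  W3 → J1

Each worker is assigned to at most one job, and each job to at most one worker.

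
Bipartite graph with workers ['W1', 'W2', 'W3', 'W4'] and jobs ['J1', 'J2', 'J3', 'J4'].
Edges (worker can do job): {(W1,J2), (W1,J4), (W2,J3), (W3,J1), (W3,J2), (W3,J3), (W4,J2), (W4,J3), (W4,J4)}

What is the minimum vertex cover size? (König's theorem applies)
Minimum vertex cover size = 4

By König's theorem: in bipartite graphs,
min vertex cover = max matching = 4

Maximum matching has size 4, so minimum vertex cover also has size 4.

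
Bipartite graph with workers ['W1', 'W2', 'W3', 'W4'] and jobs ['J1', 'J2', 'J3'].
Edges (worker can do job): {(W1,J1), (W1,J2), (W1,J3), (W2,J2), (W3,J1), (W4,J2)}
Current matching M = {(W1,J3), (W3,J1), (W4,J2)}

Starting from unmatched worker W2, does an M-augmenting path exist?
No augmenting path from W2

Alternating search from W2 reaches jobs: {J2}.
Every reachable job is already matched in M, and following those matched edges back to workers exposes no further unvisited jobs.
No M-augmenting path from W2 exists.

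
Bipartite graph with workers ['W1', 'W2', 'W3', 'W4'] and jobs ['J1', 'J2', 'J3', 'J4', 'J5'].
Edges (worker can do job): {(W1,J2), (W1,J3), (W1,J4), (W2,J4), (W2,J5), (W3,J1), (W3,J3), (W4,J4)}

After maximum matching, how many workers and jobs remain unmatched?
Unmatched: 0 workers, 1 jobs

Maximum matching size: 4
Workers: 4 total, 4 matched, 0 unmatched
Jobs: 5 total, 4 matched, 1 unmatched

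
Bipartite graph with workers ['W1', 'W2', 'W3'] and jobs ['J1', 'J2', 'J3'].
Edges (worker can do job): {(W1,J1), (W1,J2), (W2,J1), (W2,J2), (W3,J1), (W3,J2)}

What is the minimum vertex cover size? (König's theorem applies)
Minimum vertex cover size = 2

By König's theorem: in bipartite graphs,
min vertex cover = max matching = 2

Maximum matching has size 2, so minimum vertex cover also has size 2.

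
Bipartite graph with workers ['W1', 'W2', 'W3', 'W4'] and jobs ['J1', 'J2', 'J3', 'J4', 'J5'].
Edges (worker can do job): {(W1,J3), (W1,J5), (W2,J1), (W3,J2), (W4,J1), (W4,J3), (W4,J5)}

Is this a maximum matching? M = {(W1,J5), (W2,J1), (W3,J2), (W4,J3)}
Yes, size 4 is maximum

Proposed matching has size 4.
Maximum matching size for this graph: 4.

This is a maximum matching.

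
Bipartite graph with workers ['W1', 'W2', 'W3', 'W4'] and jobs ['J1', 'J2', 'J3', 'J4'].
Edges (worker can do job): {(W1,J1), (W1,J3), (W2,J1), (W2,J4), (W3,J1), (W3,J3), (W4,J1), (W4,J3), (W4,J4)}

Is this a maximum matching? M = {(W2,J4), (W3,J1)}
No, size 2 is not maximum

Proposed matching has size 2.
Maximum matching size for this graph: 3.

This is NOT maximum - can be improved to size 3.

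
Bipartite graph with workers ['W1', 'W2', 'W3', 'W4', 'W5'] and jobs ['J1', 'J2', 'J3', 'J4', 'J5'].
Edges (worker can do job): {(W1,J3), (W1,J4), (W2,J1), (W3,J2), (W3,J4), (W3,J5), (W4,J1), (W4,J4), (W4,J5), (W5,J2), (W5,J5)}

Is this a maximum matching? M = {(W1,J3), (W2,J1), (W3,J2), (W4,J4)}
No, size 4 is not maximum

Proposed matching has size 4.
Maximum matching size for this graph: 5.

This is NOT maximum - can be improved to size 5.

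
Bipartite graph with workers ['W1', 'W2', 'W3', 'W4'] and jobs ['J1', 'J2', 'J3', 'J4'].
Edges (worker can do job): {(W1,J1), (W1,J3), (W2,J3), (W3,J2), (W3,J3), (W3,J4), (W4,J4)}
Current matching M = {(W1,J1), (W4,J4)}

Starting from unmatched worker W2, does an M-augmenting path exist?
Yes: W2 → J3

An M-augmenting path alternates non-matching / matching edges, starting and ending at unmatched vertices.
Path: W2 → J3
(J3 is unmatched in M, so the path is augmenting.)
Flipping edges along this path would increase |M| from 2 to 3.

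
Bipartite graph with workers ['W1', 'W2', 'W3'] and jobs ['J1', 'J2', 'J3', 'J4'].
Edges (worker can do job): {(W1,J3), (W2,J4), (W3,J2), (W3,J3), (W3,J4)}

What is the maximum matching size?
Maximum matching size = 3

Maximum matching: {(W1,J3), (W2,J4), (W3,J2)}
Size: 3

This assigns 3 workers to 3 distinct jobs.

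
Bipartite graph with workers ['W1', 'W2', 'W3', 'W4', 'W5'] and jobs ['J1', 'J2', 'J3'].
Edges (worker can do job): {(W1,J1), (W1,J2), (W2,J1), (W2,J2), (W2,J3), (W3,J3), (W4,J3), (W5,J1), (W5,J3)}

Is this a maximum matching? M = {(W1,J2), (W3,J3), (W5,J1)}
Yes, size 3 is maximum

Proposed matching has size 3.
Maximum matching size for this graph: 3.

This is a maximum matching.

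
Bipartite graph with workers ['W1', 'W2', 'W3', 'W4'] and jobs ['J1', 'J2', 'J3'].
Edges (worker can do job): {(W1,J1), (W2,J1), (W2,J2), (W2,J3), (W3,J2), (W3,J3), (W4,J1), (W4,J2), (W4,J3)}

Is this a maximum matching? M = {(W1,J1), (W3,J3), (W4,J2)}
Yes, size 3 is maximum

Proposed matching has size 3.
Maximum matching size for this graph: 3.

This is a maximum matching.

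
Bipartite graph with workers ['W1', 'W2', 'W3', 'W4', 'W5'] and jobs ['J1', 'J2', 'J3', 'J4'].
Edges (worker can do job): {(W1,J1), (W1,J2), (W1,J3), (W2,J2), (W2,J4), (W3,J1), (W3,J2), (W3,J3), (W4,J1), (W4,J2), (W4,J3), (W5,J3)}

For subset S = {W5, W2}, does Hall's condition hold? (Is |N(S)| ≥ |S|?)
Yes: |N(S)| = 3, |S| = 2

Subset S = {W5, W2}
Neighbors N(S) = {J2, J3, J4}

|N(S)| = 3, |S| = 2
Hall's condition: |N(S)| ≥ |S| is satisfied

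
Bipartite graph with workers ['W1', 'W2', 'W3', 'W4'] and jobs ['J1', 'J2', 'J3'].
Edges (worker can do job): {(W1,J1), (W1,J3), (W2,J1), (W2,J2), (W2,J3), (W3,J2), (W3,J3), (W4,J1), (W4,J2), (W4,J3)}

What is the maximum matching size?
Maximum matching size = 3

Maximum matching: {(W1,J1), (W3,J2), (W4,J3)}
Size: 3

This assigns 3 workers to 3 distinct jobs.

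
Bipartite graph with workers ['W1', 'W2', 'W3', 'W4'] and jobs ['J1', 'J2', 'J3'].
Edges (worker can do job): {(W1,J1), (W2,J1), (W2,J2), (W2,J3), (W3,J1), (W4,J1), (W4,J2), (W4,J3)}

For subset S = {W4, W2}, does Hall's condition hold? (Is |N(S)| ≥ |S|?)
Yes: |N(S)| = 3, |S| = 2

Subset S = {W4, W2}
Neighbors N(S) = {J1, J2, J3}

|N(S)| = 3, |S| = 2
Hall's condition: |N(S)| ≥ |S| is satisfied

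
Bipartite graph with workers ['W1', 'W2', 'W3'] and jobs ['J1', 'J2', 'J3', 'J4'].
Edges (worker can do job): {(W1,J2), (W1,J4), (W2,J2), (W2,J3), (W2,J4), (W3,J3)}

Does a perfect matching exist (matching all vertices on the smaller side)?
Yes, perfect matching exists (size 3)

Perfect matching: {(W1,J4), (W2,J2), (W3,J3)}
All 3 vertices on the smaller side are matched.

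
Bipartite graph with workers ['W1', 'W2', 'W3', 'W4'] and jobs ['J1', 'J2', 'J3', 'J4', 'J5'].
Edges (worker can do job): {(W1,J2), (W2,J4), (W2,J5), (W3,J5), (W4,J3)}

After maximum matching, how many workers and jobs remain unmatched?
Unmatched: 0 workers, 1 jobs

Maximum matching size: 4
Workers: 4 total, 4 matched, 0 unmatched
Jobs: 5 total, 4 matched, 1 unmatched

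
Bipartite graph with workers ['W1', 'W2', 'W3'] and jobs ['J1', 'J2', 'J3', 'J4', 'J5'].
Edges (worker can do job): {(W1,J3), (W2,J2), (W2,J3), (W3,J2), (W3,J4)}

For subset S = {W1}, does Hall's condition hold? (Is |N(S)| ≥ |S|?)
Yes: |N(S)| = 1, |S| = 1

Subset S = {W1}
Neighbors N(S) = {J3}

|N(S)| = 1, |S| = 1
Hall's condition: |N(S)| ≥ |S| is satisfied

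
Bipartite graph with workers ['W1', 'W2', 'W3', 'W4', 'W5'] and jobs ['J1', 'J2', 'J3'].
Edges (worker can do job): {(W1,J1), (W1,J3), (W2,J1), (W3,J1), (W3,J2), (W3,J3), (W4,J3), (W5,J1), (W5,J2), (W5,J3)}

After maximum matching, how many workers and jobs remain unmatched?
Unmatched: 2 workers, 0 jobs

Maximum matching size: 3
Workers: 5 total, 3 matched, 2 unmatched
Jobs: 3 total, 3 matched, 0 unmatched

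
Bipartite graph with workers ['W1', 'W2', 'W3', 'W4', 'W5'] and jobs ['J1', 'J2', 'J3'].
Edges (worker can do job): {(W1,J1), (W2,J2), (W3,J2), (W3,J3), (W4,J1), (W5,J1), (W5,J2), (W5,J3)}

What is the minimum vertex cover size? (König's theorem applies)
Minimum vertex cover size = 3

By König's theorem: in bipartite graphs,
min vertex cover = max matching = 3

Maximum matching has size 3, so minimum vertex cover also has size 3.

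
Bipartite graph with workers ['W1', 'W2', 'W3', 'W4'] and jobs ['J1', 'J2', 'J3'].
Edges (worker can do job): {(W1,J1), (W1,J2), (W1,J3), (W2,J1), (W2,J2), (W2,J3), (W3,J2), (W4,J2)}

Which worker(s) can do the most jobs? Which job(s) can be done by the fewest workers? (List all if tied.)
Most versatile: W1, W2 (3 jobs); Least covered: J1, J3 (2 workers)

Worker degrees (jobs they can do): W1:3, W2:3, W3:1, W4:1
Job degrees (workers who can do it): J1:2, J2:4, J3:2

Maximum worker degree is 3, achieved by: W1, W2
Minimum job degree is 2, achieved by: J1, J3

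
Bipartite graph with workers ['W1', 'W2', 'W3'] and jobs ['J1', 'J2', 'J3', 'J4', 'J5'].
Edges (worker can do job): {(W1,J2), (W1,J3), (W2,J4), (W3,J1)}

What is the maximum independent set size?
Maximum independent set = 5

By König's theorem:
- Min vertex cover = Max matching = 3
- Max independent set = Total vertices - Min vertex cover
- Max independent set = 8 - 3 = 5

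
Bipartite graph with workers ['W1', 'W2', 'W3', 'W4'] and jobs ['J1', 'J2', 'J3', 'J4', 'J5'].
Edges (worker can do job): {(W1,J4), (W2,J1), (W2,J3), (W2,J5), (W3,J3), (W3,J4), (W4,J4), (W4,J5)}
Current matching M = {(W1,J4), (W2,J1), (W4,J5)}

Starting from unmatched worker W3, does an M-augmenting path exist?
Yes: W3 → J3

An M-augmenting path alternates non-matching / matching edges, starting and ending at unmatched vertices.
Path: W3 → J3
(J3 is unmatched in M, so the path is augmenting.)
Flipping edges along this path would increase |M| from 3 to 4.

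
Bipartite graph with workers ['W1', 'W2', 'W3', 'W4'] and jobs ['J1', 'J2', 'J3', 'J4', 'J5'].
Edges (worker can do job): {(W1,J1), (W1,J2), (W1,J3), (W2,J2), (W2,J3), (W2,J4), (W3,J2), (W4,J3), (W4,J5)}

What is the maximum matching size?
Maximum matching size = 4

Maximum matching: {(W1,J1), (W2,J4), (W3,J2), (W4,J3)}
Size: 4

This assigns 4 workers to 4 distinct jobs.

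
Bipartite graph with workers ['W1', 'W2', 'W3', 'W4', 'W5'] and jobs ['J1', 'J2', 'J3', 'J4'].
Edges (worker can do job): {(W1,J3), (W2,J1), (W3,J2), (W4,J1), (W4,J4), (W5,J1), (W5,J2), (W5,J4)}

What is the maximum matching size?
Maximum matching size = 4

Maximum matching: {(W1,J3), (W3,J2), (W4,J1), (W5,J4)}
Size: 4

This assigns 4 workers to 4 distinct jobs.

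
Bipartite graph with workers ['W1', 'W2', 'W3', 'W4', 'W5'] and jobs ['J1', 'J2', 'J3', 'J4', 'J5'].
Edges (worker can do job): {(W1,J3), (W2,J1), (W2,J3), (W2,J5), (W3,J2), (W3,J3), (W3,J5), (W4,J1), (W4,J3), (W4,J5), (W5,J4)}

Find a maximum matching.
Matching: {(W1,J3), (W2,J1), (W3,J2), (W4,J5), (W5,J4)}

Maximum matching (size 5):
  W1 → J3
  W2 → J1
  W3 → J2
  W4 → J5
  W5 → J4

Each worker is assigned to at most one job, and each job to at most one worker.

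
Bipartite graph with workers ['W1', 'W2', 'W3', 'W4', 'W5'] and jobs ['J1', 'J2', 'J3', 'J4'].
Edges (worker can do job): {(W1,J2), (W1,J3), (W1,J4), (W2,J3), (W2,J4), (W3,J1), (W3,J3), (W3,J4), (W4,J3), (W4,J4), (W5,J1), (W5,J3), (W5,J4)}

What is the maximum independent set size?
Maximum independent set = 5

By König's theorem:
- Min vertex cover = Max matching = 4
- Max independent set = Total vertices - Min vertex cover
- Max independent set = 9 - 4 = 5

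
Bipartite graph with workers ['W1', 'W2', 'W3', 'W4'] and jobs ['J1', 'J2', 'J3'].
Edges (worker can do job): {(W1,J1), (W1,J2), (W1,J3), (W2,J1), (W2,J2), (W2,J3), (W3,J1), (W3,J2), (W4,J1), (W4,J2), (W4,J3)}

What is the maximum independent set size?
Maximum independent set = 4

By König's theorem:
- Min vertex cover = Max matching = 3
- Max independent set = Total vertices - Min vertex cover
- Max independent set = 7 - 3 = 4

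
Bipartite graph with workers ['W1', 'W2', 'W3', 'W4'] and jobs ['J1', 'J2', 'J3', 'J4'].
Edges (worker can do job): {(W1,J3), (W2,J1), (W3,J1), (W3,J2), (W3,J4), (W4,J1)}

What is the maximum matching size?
Maximum matching size = 3

Maximum matching: {(W1,J3), (W3,J4), (W4,J1)}
Size: 3

This assigns 3 workers to 3 distinct jobs.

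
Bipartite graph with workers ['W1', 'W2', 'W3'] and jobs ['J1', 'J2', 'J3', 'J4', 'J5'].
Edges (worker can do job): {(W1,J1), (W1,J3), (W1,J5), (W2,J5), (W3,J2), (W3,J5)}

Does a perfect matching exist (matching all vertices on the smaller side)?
Yes, perfect matching exists (size 3)

Perfect matching: {(W1,J3), (W2,J5), (W3,J2)}
All 3 vertices on the smaller side are matched.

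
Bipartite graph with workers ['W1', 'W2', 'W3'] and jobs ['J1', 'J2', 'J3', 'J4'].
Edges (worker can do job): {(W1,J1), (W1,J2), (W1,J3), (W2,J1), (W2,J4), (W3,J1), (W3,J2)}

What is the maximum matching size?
Maximum matching size = 3

Maximum matching: {(W1,J1), (W2,J4), (W3,J2)}
Size: 3

This assigns 3 workers to 3 distinct jobs.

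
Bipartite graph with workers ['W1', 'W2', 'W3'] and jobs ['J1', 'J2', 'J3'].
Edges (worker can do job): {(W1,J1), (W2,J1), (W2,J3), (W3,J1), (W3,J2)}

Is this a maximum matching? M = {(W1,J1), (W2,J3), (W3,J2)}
Yes, size 3 is maximum

Proposed matching has size 3.
Maximum matching size for this graph: 3.

This is a maximum matching.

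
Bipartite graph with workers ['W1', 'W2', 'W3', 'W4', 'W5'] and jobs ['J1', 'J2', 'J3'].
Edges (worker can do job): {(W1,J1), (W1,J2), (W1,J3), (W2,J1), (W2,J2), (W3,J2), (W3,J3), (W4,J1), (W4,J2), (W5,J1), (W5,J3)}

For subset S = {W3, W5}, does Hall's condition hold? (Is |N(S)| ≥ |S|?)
Yes: |N(S)| = 3, |S| = 2

Subset S = {W3, W5}
Neighbors N(S) = {J1, J2, J3}

|N(S)| = 3, |S| = 2
Hall's condition: |N(S)| ≥ |S| is satisfied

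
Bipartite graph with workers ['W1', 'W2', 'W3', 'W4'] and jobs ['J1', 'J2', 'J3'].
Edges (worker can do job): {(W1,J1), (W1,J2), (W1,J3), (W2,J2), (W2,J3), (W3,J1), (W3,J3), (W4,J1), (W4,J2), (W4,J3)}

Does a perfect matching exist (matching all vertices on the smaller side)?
Yes, perfect matching exists (size 3)

Perfect matching: {(W1,J1), (W3,J3), (W4,J2)}
All 3 vertices on the smaller side are matched.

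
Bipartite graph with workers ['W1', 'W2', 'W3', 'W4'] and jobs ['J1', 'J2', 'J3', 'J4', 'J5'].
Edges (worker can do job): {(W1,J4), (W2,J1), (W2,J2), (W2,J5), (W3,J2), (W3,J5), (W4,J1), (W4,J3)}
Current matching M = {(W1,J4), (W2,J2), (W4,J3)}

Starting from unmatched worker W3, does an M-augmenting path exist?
Yes: W3 → J5

An M-augmenting path alternates non-matching / matching edges, starting and ending at unmatched vertices.
Path: W3 → J5
(J5 is unmatched in M, so the path is augmenting.)
Flipping edges along this path would increase |M| from 3 to 4.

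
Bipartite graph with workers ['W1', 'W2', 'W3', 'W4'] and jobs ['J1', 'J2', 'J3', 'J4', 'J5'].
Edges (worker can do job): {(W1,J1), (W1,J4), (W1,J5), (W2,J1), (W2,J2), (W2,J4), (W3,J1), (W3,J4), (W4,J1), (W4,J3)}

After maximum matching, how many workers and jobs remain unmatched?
Unmatched: 0 workers, 1 jobs

Maximum matching size: 4
Workers: 4 total, 4 matched, 0 unmatched
Jobs: 5 total, 4 matched, 1 unmatched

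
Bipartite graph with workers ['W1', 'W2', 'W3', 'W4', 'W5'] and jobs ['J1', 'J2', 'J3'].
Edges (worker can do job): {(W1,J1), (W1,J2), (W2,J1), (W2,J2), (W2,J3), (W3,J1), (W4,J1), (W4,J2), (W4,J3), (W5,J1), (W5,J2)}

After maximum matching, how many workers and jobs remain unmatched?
Unmatched: 2 workers, 0 jobs

Maximum matching size: 3
Workers: 5 total, 3 matched, 2 unmatched
Jobs: 3 total, 3 matched, 0 unmatched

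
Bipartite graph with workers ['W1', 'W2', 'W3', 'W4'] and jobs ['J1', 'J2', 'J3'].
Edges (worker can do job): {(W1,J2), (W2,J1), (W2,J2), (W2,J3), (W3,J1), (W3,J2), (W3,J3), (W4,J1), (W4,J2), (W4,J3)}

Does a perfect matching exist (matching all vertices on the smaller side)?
Yes, perfect matching exists (size 3)

Perfect matching: {(W1,J2), (W3,J3), (W4,J1)}
All 3 vertices on the smaller side are matched.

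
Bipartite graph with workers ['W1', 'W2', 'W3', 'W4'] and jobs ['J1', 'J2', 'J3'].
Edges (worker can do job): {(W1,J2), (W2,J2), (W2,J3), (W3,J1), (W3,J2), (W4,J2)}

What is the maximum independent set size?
Maximum independent set = 4

By König's theorem:
- Min vertex cover = Max matching = 3
- Max independent set = Total vertices - Min vertex cover
- Max independent set = 7 - 3 = 4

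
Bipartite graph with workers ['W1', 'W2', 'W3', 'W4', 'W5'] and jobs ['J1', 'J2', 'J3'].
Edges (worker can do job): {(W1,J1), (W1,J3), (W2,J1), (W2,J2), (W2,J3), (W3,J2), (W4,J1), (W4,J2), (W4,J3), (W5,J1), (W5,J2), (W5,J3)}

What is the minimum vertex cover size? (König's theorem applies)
Minimum vertex cover size = 3

By König's theorem: in bipartite graphs,
min vertex cover = max matching = 3

Maximum matching has size 3, so minimum vertex cover also has size 3.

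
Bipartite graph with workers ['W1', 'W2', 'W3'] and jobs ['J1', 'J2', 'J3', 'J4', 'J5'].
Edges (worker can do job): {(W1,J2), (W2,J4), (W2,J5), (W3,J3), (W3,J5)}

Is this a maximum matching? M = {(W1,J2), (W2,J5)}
No, size 2 is not maximum

Proposed matching has size 2.
Maximum matching size for this graph: 3.

This is NOT maximum - can be improved to size 3.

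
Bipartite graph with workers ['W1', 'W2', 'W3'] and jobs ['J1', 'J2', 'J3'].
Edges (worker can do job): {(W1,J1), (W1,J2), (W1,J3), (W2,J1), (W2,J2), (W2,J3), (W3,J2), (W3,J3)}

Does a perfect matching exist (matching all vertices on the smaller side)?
Yes, perfect matching exists (size 3)

Perfect matching: {(W1,J1), (W2,J3), (W3,J2)}
All 3 vertices on the smaller side are matched.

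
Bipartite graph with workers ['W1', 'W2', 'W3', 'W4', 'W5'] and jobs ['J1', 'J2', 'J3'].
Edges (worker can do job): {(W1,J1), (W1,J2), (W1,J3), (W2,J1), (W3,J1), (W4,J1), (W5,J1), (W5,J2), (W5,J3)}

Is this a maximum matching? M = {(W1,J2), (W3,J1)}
No, size 2 is not maximum

Proposed matching has size 2.
Maximum matching size for this graph: 3.

This is NOT maximum - can be improved to size 3.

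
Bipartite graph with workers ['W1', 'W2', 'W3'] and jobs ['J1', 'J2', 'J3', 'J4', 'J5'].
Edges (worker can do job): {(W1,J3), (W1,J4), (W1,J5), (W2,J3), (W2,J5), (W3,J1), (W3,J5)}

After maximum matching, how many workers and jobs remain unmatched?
Unmatched: 0 workers, 2 jobs

Maximum matching size: 3
Workers: 3 total, 3 matched, 0 unmatched
Jobs: 5 total, 3 matched, 2 unmatched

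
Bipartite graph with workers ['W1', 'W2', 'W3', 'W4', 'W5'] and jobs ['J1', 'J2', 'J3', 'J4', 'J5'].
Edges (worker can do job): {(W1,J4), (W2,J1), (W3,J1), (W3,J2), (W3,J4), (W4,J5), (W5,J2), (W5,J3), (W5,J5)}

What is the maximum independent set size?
Maximum independent set = 5

By König's theorem:
- Min vertex cover = Max matching = 5
- Max independent set = Total vertices - Min vertex cover
- Max independent set = 10 - 5 = 5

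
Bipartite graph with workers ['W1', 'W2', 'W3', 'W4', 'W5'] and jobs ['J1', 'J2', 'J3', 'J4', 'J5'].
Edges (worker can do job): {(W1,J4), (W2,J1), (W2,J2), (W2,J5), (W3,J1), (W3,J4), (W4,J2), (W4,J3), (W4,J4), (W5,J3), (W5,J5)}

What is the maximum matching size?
Maximum matching size = 5

Maximum matching: {(W1,J4), (W2,J5), (W3,J1), (W4,J2), (W5,J3)}
Size: 5

This assigns 5 workers to 5 distinct jobs.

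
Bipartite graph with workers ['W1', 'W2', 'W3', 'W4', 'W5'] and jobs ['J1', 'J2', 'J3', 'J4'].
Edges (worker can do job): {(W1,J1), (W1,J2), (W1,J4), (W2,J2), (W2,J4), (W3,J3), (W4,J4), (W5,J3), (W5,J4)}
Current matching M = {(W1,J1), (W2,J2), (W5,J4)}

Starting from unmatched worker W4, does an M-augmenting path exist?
Yes: W4 → J4 → W5 → J3

An M-augmenting path alternates non-matching / matching edges, starting and ending at unmatched vertices.
Path: W4 → J4 → W5 → J3
(J3 is unmatched in M, so the path is augmenting.)
Flipping edges along this path would increase |M| from 3 to 4.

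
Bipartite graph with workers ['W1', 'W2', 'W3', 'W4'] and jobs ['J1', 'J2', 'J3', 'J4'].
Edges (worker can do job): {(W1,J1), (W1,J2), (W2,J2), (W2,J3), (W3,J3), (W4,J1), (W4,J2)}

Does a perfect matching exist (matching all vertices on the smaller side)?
No, maximum matching has size 3 < 4

Maximum matching has size 3, need 4 for perfect matching.
Unmatched workers: ['W2']
Unmatched jobs: ['J4']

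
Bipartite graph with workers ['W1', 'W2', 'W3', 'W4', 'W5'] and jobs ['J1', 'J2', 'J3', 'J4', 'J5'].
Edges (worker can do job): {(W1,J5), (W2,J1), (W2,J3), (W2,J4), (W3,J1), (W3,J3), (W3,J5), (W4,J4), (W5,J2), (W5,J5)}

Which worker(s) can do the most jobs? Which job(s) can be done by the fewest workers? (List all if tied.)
Most versatile: W2, W3 (3 jobs); Least covered: J2 (1 workers)

Worker degrees (jobs they can do): W1:1, W2:3, W3:3, W4:1, W5:2
Job degrees (workers who can do it): J1:2, J2:1, J3:2, J4:2, J5:3

Maximum worker degree is 3, achieved by: W2, W3
Minimum job degree is 1, achieved by: J2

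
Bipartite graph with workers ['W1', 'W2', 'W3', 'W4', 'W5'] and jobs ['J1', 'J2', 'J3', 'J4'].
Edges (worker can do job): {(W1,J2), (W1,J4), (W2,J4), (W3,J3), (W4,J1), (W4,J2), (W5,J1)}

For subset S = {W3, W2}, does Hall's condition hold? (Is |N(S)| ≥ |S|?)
Yes: |N(S)| = 2, |S| = 2

Subset S = {W3, W2}
Neighbors N(S) = {J3, J4}

|N(S)| = 2, |S| = 2
Hall's condition: |N(S)| ≥ |S| is satisfied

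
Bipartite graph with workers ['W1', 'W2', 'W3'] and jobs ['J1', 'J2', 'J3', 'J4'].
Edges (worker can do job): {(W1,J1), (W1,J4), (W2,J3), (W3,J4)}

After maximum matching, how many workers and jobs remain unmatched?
Unmatched: 0 workers, 1 jobs

Maximum matching size: 3
Workers: 3 total, 3 matched, 0 unmatched
Jobs: 4 total, 3 matched, 1 unmatched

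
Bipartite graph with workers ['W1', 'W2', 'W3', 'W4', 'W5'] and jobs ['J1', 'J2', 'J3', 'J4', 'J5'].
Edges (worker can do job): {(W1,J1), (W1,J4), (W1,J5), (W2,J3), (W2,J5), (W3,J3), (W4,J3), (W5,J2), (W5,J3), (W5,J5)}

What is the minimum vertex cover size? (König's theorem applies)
Minimum vertex cover size = 4

By König's theorem: in bipartite graphs,
min vertex cover = max matching = 4

Maximum matching has size 4, so minimum vertex cover also has size 4.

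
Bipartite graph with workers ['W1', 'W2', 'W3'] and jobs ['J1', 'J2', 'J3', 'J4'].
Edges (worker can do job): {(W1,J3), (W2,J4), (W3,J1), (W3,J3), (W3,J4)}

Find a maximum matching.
Matching: {(W1,J3), (W2,J4), (W3,J1)}

Maximum matching (size 3):
  W1 → J3
  W2 → J4
  W3 → J1

Each worker is assigned to at most one job, and each job to at most one worker.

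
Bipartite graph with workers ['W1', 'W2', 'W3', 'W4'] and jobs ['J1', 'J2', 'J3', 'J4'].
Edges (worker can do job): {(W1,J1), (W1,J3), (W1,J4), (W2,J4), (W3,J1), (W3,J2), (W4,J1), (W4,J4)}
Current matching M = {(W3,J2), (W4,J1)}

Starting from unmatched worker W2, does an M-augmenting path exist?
Yes: W2 → J4

An M-augmenting path alternates non-matching / matching edges, starting and ending at unmatched vertices.
Path: W2 → J4
(J4 is unmatched in M, so the path is augmenting.)
Flipping edges along this path would increase |M| from 2 to 3.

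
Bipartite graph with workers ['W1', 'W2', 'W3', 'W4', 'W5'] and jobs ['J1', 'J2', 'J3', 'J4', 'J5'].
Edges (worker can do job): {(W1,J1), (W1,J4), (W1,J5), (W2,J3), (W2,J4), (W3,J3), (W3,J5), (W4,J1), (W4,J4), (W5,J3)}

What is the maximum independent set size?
Maximum independent set = 6

By König's theorem:
- Min vertex cover = Max matching = 4
- Max independent set = Total vertices - Min vertex cover
- Max independent set = 10 - 4 = 6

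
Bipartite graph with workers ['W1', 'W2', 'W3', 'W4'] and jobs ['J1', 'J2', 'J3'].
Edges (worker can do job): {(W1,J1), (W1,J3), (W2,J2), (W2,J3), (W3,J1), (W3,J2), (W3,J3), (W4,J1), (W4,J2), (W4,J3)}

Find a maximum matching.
Matching: {(W1,J3), (W3,J2), (W4,J1)}

Maximum matching (size 3):
  W1 → J3
  W3 → J2
  W4 → J1

Each worker is assigned to at most one job, and each job to at most one worker.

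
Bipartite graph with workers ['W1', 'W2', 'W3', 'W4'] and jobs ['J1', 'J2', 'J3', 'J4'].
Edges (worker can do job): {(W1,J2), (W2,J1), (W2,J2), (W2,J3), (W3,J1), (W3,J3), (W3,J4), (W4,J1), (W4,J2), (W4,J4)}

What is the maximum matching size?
Maximum matching size = 4

Maximum matching: {(W1,J2), (W2,J3), (W3,J4), (W4,J1)}
Size: 4

This assigns 4 workers to 4 distinct jobs.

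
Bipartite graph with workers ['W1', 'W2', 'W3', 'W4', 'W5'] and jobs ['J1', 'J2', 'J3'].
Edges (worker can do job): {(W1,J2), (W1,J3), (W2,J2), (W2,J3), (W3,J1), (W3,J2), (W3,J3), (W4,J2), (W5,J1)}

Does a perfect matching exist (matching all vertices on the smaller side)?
Yes, perfect matching exists (size 3)

Perfect matching: {(W1,J3), (W3,J2), (W5,J1)}
All 3 vertices on the smaller side are matched.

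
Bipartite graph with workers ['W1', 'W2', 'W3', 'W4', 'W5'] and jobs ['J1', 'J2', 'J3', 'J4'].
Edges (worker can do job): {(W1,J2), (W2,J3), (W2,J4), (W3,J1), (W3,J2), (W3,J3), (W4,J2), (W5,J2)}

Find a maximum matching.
Matching: {(W2,J3), (W3,J1), (W5,J2)}

Maximum matching (size 3):
  W2 → J3
  W3 → J1
  W5 → J2

Each worker is assigned to at most one job, and each job to at most one worker.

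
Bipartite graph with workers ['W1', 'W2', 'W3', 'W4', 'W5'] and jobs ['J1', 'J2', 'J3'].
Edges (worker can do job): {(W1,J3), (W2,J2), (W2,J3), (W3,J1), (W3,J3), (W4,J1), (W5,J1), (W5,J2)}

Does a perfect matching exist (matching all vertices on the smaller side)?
Yes, perfect matching exists (size 3)

Perfect matching: {(W3,J3), (W4,J1), (W5,J2)}
All 3 vertices on the smaller side are matched.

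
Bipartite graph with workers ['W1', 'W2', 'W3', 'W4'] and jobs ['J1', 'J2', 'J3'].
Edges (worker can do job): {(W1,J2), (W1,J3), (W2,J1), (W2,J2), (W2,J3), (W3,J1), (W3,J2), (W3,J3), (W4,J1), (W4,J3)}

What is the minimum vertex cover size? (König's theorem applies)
Minimum vertex cover size = 3

By König's theorem: in bipartite graphs,
min vertex cover = max matching = 3

Maximum matching has size 3, so minimum vertex cover also has size 3.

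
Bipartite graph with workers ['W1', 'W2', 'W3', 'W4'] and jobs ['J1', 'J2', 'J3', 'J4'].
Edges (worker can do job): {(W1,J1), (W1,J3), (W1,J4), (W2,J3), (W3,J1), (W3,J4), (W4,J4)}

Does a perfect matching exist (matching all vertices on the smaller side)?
No, maximum matching has size 3 < 4

Maximum matching has size 3, need 4 for perfect matching.
Unmatched workers: ['W2']
Unmatched jobs: ['J2']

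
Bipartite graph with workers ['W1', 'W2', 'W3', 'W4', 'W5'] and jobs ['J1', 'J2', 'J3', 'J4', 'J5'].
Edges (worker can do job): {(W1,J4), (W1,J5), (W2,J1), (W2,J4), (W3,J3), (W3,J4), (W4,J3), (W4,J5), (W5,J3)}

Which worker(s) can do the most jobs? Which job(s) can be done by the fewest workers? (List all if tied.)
Most versatile: W1, W2, W3, W4 (2 jobs); Least covered: J2 (0 workers)

Worker degrees (jobs they can do): W1:2, W2:2, W3:2, W4:2, W5:1
Job degrees (workers who can do it): J1:1, J2:0, J3:3, J4:3, J5:2

Maximum worker degree is 2, achieved by: W1, W2, W3, W4
Minimum job degree is 0, achieved by: J2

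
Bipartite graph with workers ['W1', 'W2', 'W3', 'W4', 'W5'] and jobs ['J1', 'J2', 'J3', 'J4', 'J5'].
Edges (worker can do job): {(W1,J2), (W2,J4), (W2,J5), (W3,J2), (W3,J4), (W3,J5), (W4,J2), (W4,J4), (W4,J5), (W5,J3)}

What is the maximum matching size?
Maximum matching size = 4

Maximum matching: {(W2,J4), (W3,J5), (W4,J2), (W5,J3)}
Size: 4

This assigns 4 workers to 4 distinct jobs.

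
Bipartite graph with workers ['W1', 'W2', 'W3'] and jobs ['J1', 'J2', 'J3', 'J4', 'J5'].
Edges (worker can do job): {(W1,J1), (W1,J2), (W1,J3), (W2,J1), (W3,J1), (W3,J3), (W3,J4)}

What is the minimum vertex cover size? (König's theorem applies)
Minimum vertex cover size = 3

By König's theorem: in bipartite graphs,
min vertex cover = max matching = 3

Maximum matching has size 3, so minimum vertex cover also has size 3.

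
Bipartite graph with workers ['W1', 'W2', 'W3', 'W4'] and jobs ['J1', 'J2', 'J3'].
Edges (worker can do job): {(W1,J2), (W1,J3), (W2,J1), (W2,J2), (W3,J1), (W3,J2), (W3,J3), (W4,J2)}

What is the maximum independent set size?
Maximum independent set = 4

By König's theorem:
- Min vertex cover = Max matching = 3
- Max independent set = Total vertices - Min vertex cover
- Max independent set = 7 - 3 = 4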